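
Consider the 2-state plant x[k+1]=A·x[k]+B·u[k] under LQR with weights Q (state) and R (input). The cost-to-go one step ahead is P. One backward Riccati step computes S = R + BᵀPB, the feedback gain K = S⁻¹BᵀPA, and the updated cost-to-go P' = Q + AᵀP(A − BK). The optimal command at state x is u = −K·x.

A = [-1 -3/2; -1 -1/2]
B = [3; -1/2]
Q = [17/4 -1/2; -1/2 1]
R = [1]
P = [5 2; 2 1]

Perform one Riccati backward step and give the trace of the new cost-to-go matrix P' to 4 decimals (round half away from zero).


BᵀP = [14.0000 5.5000]
S = R + BᵀPB = [1] + [39.2500] = [40.2500]
BᵀPA = [-19.5000 -23.7500]
K = S⁻¹·BᵀPA = [-0.4845 -0.5901]
A−BK = [0.4534 0.2702; -1.2422 -0.7950]
AᵀP(A−BK) = [0.5528 0.4938; 0.4938 0.4860]
P' = Q + AᵀP(A−BK) = [4.8028 -0.0062; -0.0062 1.4860]
tr(P') = 6.2888

6.2888


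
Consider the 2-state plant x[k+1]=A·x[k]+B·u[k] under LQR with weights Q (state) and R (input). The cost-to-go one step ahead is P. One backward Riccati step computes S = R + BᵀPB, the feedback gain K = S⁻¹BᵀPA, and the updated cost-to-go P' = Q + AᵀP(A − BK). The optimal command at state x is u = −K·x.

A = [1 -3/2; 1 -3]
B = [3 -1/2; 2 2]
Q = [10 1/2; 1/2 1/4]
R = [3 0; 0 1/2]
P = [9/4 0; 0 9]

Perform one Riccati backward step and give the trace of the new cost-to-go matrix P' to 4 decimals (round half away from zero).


12.1328

BᵀP = [6.7500 18.0000; -1.1250 18.0000]
S = R + BᵀPB = [3 0; 0 1/2] + [56.2500 32.6250; 32.6250 36.5625] = [59.2500 32.6250; 32.6250 37.0625]
BᵀPA = [24.7500 -64.1250; 16.8750 -52.3125]
K = S⁻¹·BᵀPA = [0.3241 -0.5920; 0.1700 -0.8903]
A−BK = [0.1127 -0.1690; 0.0118 -0.0353]
AᵀP(A−BK) = [0.3594 -0.6979; -0.6979 1.5234]
P' = Q + AᵀP(A−BK) = [10.3594 -0.1979; -0.1979 1.7734]
tr(P') = 12.1328


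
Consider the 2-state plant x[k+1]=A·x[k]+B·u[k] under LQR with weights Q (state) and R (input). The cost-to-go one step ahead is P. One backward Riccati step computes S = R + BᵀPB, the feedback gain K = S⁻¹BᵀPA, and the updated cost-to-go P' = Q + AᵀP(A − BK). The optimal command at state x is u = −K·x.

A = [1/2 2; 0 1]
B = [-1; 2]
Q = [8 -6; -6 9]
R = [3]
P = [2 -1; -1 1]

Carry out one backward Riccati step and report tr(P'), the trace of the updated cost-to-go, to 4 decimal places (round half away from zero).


BᵀP = [-4.0000 3.0000]
S = R + BᵀPB = [3] + [10.0000] = [13.0000]
BᵀPA = [-2.0000 -5.0000]
K = S⁻¹·BᵀPA = [-0.1538 -0.3846]
A−BK = [0.3462 1.6154; 0.3077 1.7692]
AᵀP(A−BK) = [0.1923 0.7308; 0.7308 3.0769]
P' = Q + AᵀP(A−BK) = [8.1923 -5.2692; -5.2692 12.0769]
tr(P') = 20.2692

20.2692


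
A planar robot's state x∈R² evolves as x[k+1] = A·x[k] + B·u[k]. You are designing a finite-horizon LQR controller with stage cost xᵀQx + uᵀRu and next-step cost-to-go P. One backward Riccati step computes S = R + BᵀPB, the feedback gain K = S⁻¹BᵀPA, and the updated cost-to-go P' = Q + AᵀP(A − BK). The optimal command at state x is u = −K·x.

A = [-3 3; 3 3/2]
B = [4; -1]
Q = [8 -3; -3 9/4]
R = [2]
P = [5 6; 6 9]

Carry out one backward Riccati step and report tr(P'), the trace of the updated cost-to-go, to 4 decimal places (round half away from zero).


50.5407

BᵀP = [14.0000 15.0000]
S = R + BᵀPB = [2] + [41.0000] = [43.0000]
BᵀPA = [3.0000 64.5000]
K = S⁻¹·BᵀPA = [0.0698 1.5000]
A−BK = [-3.2791 -3.0000; 3.0698 3.0000]
AᵀP(A−BK) = [17.7907 18.0000; 18.0000 22.5000]
P' = Q + AᵀP(A−BK) = [25.7907 15.0000; 15.0000 24.7500]
tr(P') = 50.5407


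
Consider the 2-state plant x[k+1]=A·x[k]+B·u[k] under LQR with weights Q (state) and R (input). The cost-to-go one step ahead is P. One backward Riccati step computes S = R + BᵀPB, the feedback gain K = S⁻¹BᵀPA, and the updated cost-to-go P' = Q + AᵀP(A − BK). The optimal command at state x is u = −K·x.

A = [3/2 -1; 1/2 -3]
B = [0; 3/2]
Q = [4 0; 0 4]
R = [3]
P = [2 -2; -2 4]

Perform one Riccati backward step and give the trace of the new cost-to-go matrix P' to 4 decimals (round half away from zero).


BᵀP = [-3.0000 6.0000]
S = R + BᵀPB = [3] + [9.0000] = [12.0000]
BᵀPA = [-1.5000 -15.0000]
K = S⁻¹·BᵀPA = [-0.1250 -1.2500]
A−BK = [1.5000 -1.0000; 0.6875 -1.1250]
AᵀP(A−BK) = [2.3125 -0.8750; -0.8750 7.2500]
P' = Q + AᵀP(A−BK) = [6.3125 -0.8750; -0.8750 11.2500]
tr(P') = 17.5625

17.5625


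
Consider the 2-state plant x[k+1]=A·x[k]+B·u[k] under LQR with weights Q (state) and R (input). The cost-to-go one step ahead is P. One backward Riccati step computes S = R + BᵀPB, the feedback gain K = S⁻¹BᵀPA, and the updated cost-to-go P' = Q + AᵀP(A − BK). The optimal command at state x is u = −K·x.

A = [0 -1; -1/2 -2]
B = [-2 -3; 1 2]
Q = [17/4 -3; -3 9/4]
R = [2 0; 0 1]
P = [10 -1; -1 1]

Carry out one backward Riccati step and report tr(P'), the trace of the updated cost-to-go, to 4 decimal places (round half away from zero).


11.8993

BᵀP = [-21.0000 3.0000; -32.0000 5.0000]
S = R + BᵀPB = [2 0; 0 1] + [45.0000 69.0000; 69.0000 106.0000] = [47.0000 69.0000; 69.0000 107.0000]
BᵀPA = [-1.5000 15.0000; -2.5000 22.0000]
K = S⁻¹·BᵀPA = [0.0448 0.3246; -0.0522 -0.0037]
A−BK = [-0.0672 -0.3619; -0.4403 -2.3172]
AᵀP(A−BK) = [0.1866 0.9776; 0.9776 5.2127]
P' = Q + AᵀP(A−BK) = [4.4366 -2.0224; -2.0224 7.4627]
tr(P') = 11.8993


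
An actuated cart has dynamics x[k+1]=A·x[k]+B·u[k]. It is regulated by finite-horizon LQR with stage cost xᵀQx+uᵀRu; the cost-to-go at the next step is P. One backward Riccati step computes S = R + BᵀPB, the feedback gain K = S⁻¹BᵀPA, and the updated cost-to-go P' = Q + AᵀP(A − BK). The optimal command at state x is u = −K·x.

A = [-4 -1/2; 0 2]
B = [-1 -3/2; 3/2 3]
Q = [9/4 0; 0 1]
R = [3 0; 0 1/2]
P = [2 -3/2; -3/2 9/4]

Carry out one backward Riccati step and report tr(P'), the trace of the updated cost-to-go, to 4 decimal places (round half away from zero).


12.1407

BᵀP = [-4.2500 4.8750; -7.5000 9.0000]
S = R + BᵀPB = [3 0; 0 1/2] + [11.5625 21.0000; 21.0000 38.2500] = [14.5625 21.0000; 21.0000 38.7500]
BᵀPA = [17.0000 11.8750; 30.0000 21.7500]
K = S⁻¹·BᵀPA = [0.2332 0.0276; 0.6478 0.5463]
A−BK = [-2.7951 0.3471; -2.2932 0.3196]
AᵀP(A−BK) = [8.6012 -0.8592; -0.8592 0.2895]
P' = Q + AᵀP(A−BK) = [10.8512 -0.8592; -0.8592 1.2895]
tr(P') = 12.1407


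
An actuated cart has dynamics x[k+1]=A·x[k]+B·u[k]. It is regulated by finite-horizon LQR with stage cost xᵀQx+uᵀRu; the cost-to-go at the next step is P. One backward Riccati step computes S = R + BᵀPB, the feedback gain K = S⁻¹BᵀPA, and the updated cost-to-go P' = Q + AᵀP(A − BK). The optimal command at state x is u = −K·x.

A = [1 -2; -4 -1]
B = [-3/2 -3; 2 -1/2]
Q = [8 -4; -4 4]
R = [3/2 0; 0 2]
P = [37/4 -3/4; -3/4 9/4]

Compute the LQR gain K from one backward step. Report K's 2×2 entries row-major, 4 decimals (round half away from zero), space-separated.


BᵀP = [-15.3750 5.6250; -27.3750 1.1250]
S = R + BᵀPB = [3/2 0; 0 2] + [34.3125 43.3125; 43.3125 81.5625] = [35.8125 43.3125; 43.3125 83.5625]
BᵀPA = [-37.8750 25.1250; -31.8750 53.6250]
K = S⁻¹·BᵀPA = [-1.5980 -0.1998; 0.4468 0.7453]
A−BK = [-0.0565 -0.0638; -0.5806 -0.2277]
AᵀP(A−BK) = [4.9685 1.4384; 1.4384 1.3034]
P' = Q + AᵀP(A−BK) = [12.9685 -2.5616; -2.5616 5.3034]
tr(P') = 18.2719

-1.5980 -0.1998 0.4468 0.7453


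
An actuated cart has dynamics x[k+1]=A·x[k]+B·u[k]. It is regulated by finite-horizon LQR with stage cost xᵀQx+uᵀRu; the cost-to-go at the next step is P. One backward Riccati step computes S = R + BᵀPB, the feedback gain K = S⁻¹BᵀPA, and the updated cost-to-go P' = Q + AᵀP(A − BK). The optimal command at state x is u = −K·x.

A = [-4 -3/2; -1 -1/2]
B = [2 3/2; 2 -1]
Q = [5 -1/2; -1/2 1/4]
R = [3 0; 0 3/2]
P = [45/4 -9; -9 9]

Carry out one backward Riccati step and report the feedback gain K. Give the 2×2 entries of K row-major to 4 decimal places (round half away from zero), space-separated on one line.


BᵀP = [4.5000 0.0000; 25.8750 -22.5000]
S = R + BᵀPB = [3 0; 0 3/2] + [9.0000 6.7500; 6.7500 61.3125] = [12.0000 6.7500; 6.7500 62.8125]
BᵀPA = [-18.0000 -6.7500; -81.0000 -27.5625]
K = S⁻¹·BᵀPA = [-0.8245 -0.3360; -1.2010 -0.4027]
A−BK = [-0.5496 -0.2240; -0.5520 -0.2307]
AᵀP(A−BK) = [4.8824 1.8336; 1.8336 0.6952]
P' = Q + AᵀP(A−BK) = [9.8824 1.3336; 1.3336 0.9452]
tr(P') = 10.8276

-0.8245 -0.3360 -1.2010 -0.4027


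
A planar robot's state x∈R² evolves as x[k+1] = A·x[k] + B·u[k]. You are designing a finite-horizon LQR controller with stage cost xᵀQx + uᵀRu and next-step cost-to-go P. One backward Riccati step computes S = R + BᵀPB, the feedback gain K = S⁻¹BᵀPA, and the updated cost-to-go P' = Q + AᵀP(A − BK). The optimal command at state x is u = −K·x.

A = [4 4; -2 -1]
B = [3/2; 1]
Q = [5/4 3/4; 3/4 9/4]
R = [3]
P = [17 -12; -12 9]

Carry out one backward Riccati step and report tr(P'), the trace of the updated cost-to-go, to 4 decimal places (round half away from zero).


BᵀP = [13.5000 -9.0000]
S = R + BᵀPB = [3] + [11.2500] = [14.2500]
BᵀPA = [72.0000 63.0000]
K = S⁻¹·BᵀPA = [5.0526 4.4211]
A−BK = [-3.5789 -2.6316; -7.0526 -5.4211]
AᵀP(A−BK) = [136.2105 115.6842; 115.6842 98.4737]
P' = Q + AᵀP(A−BK) = [137.4605 116.4342; 116.4342 100.7237]
tr(P') = 238.1842

238.1842


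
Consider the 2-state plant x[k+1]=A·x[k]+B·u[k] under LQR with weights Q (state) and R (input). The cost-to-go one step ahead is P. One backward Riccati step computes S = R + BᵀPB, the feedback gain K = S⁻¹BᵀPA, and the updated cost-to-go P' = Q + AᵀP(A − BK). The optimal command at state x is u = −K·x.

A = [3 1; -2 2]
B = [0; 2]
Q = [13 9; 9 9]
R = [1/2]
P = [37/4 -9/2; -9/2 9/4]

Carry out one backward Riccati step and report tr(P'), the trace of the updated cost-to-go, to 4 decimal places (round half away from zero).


BᵀP = [-9.0000 4.5000]
S = R + BᵀPB = [1/2] + [9.0000] = [9.5000]
BᵀPA = [-36.0000 0.0000]
K = S⁻¹·BᵀPA = [-3.7895 0.0000]
A−BK = [3.0000 1.0000; 5.5789 2.0000]
AᵀP(A−BK) = [9.8289 0.7500; 0.7500 0.2500]
P' = Q + AᵀP(A−BK) = [22.8289 9.7500; 9.7500 9.2500]
tr(P') = 32.0789

32.0789


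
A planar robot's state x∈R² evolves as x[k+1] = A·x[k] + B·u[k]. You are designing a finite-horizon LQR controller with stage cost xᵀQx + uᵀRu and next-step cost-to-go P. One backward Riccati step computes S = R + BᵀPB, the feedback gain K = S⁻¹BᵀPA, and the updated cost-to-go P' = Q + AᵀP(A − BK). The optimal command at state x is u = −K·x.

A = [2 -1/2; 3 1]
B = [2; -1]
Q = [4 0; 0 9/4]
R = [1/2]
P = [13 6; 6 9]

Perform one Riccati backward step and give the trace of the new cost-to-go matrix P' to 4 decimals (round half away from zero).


BᵀP = [20.0000 3.0000]
S = R + BᵀPB = [1/2] + [37.0000] = [37.5000]
BᵀPA = [49.0000 -7.0000]
K = S⁻¹·BᵀPA = [1.3067 -0.1867]
A−BK = [-0.6133 -0.1267; 4.3067 0.8133]
AᵀP(A−BK) = [140.9733 26.1467; 26.1467 4.9433]
P' = Q + AᵀP(A−BK) = [144.9733 26.1467; 26.1467 7.1933]
tr(P') = 152.1667

152.1667


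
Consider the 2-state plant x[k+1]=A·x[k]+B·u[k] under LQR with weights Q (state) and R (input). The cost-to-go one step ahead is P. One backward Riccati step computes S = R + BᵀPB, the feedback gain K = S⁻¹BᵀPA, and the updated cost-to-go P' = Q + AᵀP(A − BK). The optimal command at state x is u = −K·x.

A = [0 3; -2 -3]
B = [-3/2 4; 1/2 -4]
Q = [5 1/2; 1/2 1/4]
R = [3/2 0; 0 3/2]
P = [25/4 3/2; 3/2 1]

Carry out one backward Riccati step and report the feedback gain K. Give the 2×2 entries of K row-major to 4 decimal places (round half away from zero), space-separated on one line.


BᵀP = [-8.6250 -1.7500; 19.0000 2.0000]
S = R + BᵀPB = [3/2 0; 0 3/2] + [12.0625 -27.5000; -27.5000 68.0000] = [13.5625 -27.5000; -27.5000 69.5000]
BᵀPA = [3.5000 -20.6250; -4.0000 51.0000]
K = S⁻¹·BᵀPA = [0.7151 -0.1660; 0.2254 0.6681]
A−BK = [0.1711 0.0785; -1.4560 -0.2445]
AᵀP(A−BK) = [2.3988 0.2536; 0.2536 0.7516]
P' = Q + AᵀP(A−BK) = [7.3988 0.7536; 0.7536 1.0016]
tr(P') = 8.4004

0.7151 -0.1660 0.2254 0.6681


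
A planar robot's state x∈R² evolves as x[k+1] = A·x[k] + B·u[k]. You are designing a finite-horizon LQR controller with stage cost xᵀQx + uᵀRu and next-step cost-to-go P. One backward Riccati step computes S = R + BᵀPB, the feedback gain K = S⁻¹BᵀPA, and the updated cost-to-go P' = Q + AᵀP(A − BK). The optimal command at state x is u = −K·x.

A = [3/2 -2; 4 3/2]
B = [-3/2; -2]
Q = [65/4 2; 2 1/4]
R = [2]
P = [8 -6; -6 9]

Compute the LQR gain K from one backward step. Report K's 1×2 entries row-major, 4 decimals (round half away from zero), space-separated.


BᵀP = [0.0000 -9.0000]
S = R + BᵀPB = [2] + [18.0000] = [20.0000]
BᵀPA = [-36.0000 -13.5000]
K = S⁻¹·BᵀPA = [-1.8000 -0.6750]
A−BK = [-1.2000 -3.0125; 0.4000 0.1500]
AᵀP(A−BK) = [25.2000 40.2000; 40.2000 79.1375]
P' = Q + AᵀP(A−BK) = [41.4500 42.2000; 42.2000 79.3875]
tr(P') = 120.8375

-1.8000 -0.6750


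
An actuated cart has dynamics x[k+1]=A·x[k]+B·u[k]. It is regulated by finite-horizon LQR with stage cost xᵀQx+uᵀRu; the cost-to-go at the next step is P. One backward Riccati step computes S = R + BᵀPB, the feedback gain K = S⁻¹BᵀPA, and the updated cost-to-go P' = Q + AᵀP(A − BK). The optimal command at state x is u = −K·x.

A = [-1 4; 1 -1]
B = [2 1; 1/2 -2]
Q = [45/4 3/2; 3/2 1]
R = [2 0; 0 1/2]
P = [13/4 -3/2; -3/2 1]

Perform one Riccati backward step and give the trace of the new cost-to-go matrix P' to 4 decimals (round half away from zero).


15.7181

BᵀP = [5.7500 -2.5000; 6.2500 -3.5000]
S = R + BᵀPB = [2 0; 0 1/2] + [10.2500 10.7500; 10.7500 13.2500] = [12.2500 10.7500; 10.7500 13.7500]
BᵀPA = [-8.2500 25.5000; -9.7500 28.5000]
K = S⁻¹·BᵀPA = [-0.1631 0.8369; -0.5816 1.4184]
A−BK = [-0.0922 0.9078; -0.0816 1.4184]
AᵀP(A−BK) = [0.2340 -0.7660; -0.7660 3.2340]
P' = Q + AᵀP(A−BK) = [11.4840 0.7340; 0.7340 4.2340]
tr(P') = 15.7181


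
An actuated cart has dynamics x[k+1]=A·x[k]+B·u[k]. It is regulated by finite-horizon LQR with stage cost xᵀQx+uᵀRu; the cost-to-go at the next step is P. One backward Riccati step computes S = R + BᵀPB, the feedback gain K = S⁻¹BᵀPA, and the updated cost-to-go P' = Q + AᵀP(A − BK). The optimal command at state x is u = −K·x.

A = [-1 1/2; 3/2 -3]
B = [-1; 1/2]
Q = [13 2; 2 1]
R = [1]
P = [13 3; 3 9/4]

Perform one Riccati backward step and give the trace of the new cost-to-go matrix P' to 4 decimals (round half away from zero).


BᵀP = [-11.5000 -1.8750]
S = R + BᵀPB = [1] + [10.5625] = [11.5625]
BᵀPA = [8.6875 -0.1250]
K = S⁻¹·BᵀPA = [0.7514 -0.0108]
A−BK = [-0.2486 0.4892; 1.1243 -2.9946]
AᵀP(A−BK) = [2.5351 -5.2811; -5.2811 14.4986]
P' = Q + AᵀP(A−BK) = [15.5351 -3.2811; -3.2811 15.4986]
tr(P') = 31.0338

31.0338


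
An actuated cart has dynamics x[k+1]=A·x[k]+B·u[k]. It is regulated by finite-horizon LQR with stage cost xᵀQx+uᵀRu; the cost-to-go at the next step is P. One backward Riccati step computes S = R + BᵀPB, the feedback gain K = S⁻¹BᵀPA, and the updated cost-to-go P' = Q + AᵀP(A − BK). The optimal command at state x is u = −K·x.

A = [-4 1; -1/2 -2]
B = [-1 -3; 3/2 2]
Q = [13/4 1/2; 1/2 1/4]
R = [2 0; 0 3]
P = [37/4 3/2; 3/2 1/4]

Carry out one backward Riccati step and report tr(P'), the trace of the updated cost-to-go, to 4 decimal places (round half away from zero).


9.7723

BᵀP = [-7.0000 -1.1250; -24.7500 -4.0000]
S = R + BᵀPB = [2 0; 0 3] + [5.3125 18.7500; 18.7500 66.2500] = [7.3125 18.7500; 18.7500 69.2500]
BᵀPA = [28.5625 -4.7500; 101.0000 -16.7500]
K = S⁻¹·BᵀPA = [0.5438 -0.0961; 1.3112 -0.2159]
A−BK = [0.4775 0.2563; -3.9382 -1.4242]
AᵀP(A−BK) = [6.0944 -0.9536; -0.9536 0.1779]
P' = Q + AᵀP(A−BK) = [9.3444 -0.4536; -0.4536 0.4279]
tr(P') = 9.7723


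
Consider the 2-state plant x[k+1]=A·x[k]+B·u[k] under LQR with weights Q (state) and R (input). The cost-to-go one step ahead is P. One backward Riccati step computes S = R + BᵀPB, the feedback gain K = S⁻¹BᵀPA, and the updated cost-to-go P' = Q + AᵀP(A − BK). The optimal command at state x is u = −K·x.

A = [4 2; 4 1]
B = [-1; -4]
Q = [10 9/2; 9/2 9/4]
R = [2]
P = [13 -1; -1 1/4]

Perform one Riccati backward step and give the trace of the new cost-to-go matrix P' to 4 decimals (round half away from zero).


93.2273

BᵀP = [-9.0000 0.0000]
S = R + BᵀPB = [2] + [9.0000] = [11.0000]
BᵀPA = [-36.0000 -18.0000]
K = S⁻¹·BᵀPA = [-3.2727 -1.6364]
A−BK = [0.7273 0.3636; -9.0909 -5.5455]
AᵀP(A−BK) = [62.1818 34.0909; 34.0909 18.7955]
P' = Q + AᵀP(A−BK) = [72.1818 38.5909; 38.5909 21.0455]
tr(P') = 93.2273


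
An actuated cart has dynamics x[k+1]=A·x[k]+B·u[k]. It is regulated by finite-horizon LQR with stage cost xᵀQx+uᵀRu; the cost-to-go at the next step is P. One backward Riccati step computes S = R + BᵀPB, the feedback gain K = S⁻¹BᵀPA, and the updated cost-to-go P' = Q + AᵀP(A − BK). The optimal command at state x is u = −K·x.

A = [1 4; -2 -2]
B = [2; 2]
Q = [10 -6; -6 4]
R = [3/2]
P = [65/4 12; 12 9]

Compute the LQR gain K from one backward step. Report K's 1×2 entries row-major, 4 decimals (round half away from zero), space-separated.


-0.1385 0.7154

BᵀP = [56.5000 42.0000]
S = R + BᵀPB = [3/2] + [197.0000] = [198.5000]
BᵀPA = [-27.5000 142.0000]
K = S⁻¹·BᵀPA = [-0.1385 0.7154]
A−BK = [1.2771 2.5693; -1.7229 -3.4307]
AᵀP(A−BK) = [0.4402 0.6725; 0.6725 2.4181]
P' = Q + AᵀP(A−BK) = [10.4402 -5.3275; -5.3275 6.4181]
tr(P') = 16.8583


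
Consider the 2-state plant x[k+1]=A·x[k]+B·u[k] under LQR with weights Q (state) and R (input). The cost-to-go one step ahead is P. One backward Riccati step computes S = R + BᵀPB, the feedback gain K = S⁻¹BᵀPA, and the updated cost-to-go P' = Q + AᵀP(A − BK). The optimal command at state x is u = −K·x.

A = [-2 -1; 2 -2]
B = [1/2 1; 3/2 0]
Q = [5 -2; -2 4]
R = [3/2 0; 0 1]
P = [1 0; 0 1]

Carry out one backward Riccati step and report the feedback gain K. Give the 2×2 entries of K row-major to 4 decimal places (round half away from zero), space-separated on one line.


BᵀP = [0.5000 1.5000; 1.0000 0.0000]
S = R + BᵀPB = [3/2 0; 0 1] + [2.5000 0.5000; 0.5000 1.0000] = [4.0000 0.5000; 0.5000 2.0000]
BᵀPA = [2.0000 -3.5000; -2.0000 -1.0000]
K = S⁻¹·BᵀPA = [0.6452 -0.8387; -1.1613 -0.2903]
A−BK = [-1.1613 -0.2903; 1.0323 -0.7419]
AᵀP(A−BK) = [4.3871 -0.9032; -0.9032 1.7742]
P' = Q + AᵀP(A−BK) = [9.3871 -2.9032; -2.9032 5.7742]
tr(P') = 15.1613

0.6452 -0.8387 -1.1613 -0.2903


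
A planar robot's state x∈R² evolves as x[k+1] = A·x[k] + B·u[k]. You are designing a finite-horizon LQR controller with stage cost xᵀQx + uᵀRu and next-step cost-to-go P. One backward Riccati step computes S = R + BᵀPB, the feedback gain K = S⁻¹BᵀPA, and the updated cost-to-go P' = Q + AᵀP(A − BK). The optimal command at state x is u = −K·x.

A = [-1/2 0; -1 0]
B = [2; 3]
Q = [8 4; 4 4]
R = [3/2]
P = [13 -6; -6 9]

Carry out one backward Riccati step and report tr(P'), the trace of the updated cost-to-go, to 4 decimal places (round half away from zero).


BᵀP = [8.0000 15.0000]
S = R + BᵀPB = [3/2] + [61.0000] = [62.5000]
BᵀPA = [-19.0000 0.0000]
K = S⁻¹·BᵀPA = [-0.3040 0.0000]
A−BK = [0.1080 0.0000; -0.0880 0.0000]
AᵀP(A−BK) = [0.4740 0.0000; 0.0000 0.0000]
P' = Q + AᵀP(A−BK) = [8.4740 4.0000; 4.0000 4.0000]
tr(P') = 12.4740

12.4740


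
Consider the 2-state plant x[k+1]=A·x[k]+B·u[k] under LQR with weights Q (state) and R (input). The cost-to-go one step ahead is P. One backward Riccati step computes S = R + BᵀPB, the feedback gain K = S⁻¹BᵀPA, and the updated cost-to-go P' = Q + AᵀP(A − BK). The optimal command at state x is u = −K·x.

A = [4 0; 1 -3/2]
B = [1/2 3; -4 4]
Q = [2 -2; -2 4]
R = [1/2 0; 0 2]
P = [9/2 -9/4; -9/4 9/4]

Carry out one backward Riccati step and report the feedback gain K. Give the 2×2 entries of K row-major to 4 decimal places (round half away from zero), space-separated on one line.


0.9037 0.3185 1.0755 -0.0500

BᵀP = [11.2500 -10.1250; 4.5000 2.2500]
S = R + BᵀPB = [1/2 0; 0 2] + [46.1250 -6.7500; -6.7500 22.5000] = [46.6250 -6.7500; -6.7500 24.5000]
BᵀPA = [34.8750 15.1875; 20.2500 -3.3750]
K = S⁻¹·BᵀPA = [0.9037 0.3185; 1.0755 -0.0500]
A−BK = [0.3216 -0.0092; 0.3127 -0.0260]
AᵀP(A−BK) = [2.9547 0.0300; 0.0300 0.0565]
P' = Q + AᵀP(A−BK) = [4.9547 -1.9700; -1.9700 4.0565]
tr(P') = 9.0112


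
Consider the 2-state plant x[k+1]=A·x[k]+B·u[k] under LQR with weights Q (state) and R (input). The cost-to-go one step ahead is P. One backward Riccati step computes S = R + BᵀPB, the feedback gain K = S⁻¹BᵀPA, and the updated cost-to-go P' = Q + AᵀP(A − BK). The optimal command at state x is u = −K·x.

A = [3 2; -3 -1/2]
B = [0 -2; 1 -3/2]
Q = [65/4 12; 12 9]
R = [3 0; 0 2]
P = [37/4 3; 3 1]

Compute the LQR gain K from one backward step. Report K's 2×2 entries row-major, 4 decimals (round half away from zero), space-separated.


0.0373 0.0498 -0.7801 -0.7068

BᵀP = [3.0000 1.0000; -23.0000 -7.5000]
S = R + BᵀPB = [3 0; 0 2] + [1.0000 -7.5000; -7.5000 57.2500] = [4.0000 -7.5000; -7.5000 59.2500]
BᵀPA = [6.0000 5.5000; -46.5000 -42.2500]
K = S⁻¹·BᵀPA = [0.0373 0.0498; -0.7801 -0.7068]
A−BK = [1.4398 0.5864; -4.2075 -1.6100]
AᵀP(A−BK) = [1.7521 1.3361; 1.3361 1.1148]
P' = Q + AᵀP(A−BK) = [18.0021 13.3361; 13.3361 10.1148]
tr(P') = 28.1169


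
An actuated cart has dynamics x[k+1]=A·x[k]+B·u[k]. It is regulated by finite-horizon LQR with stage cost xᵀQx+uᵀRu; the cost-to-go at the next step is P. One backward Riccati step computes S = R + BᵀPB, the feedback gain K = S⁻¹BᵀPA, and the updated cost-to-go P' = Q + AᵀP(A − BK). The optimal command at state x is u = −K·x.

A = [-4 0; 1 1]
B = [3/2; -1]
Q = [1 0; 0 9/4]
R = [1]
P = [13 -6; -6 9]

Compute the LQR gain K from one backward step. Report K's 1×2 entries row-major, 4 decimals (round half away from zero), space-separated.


-2.0961 -0.3144

BᵀP = [25.5000 -18.0000]
S = R + BᵀPB = [1] + [56.2500] = [57.2500]
BᵀPA = [-120.0000 -18.0000]
K = S⁻¹·BᵀPA = [-2.0961 -0.3144]
A−BK = [-0.8559 0.4716; -1.0961 0.6856]
AᵀP(A−BK) = [13.4716 -4.7293; -4.7293 3.3406]
P' = Q + AᵀP(A−BK) = [14.4716 -4.7293; -4.7293 5.5906]
tr(P') = 20.0622


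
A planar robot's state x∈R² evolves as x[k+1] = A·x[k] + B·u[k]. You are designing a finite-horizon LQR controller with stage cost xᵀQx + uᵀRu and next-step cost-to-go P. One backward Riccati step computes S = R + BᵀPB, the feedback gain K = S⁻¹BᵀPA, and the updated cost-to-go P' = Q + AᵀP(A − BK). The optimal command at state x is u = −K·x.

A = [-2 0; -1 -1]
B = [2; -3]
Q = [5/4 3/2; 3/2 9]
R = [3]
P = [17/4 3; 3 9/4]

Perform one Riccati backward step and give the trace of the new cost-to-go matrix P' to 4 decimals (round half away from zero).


BᵀP = [-0.5000 -0.7500]
S = R + BᵀPB = [3] + [1.2500] = [4.2500]
BᵀPA = [1.7500 0.7500]
K = S⁻¹·BᵀPA = [0.4118 0.1765]
A−BK = [-2.8235 -0.3529; 0.2353 -0.4706]
AᵀP(A−BK) = [30.5294 7.9412; 7.9412 2.1176]
P' = Q + AᵀP(A−BK) = [31.7794 9.4412; 9.4412 11.1176]
tr(P') = 42.8971

42.8971


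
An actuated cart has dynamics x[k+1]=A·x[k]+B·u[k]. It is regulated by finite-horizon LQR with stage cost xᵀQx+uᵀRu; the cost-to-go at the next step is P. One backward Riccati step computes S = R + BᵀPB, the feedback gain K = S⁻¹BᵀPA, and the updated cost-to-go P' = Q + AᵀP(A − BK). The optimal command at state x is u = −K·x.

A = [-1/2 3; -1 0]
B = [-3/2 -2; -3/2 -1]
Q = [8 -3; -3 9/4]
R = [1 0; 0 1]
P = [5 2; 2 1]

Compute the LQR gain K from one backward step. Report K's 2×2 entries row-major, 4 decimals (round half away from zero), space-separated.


0.2192 -0.4932 0.1804 -0.7808

BᵀP = [-10.5000 -4.5000; -12.0000 -5.0000]
S = R + BᵀPB = [1 0; 0 1] + [22.5000 25.5000; 25.5000 29.0000] = [23.5000 25.5000; 25.5000 30.0000]
BᵀPA = [9.7500 -31.5000; 11.0000 -36.0000]
K = S⁻¹·BᵀPA = [0.2192 -0.4932; 0.1804 -0.7808]
A−BK = [0.1895 0.6986; -0.4909 -1.5205]
AᵀP(A−BK) = [0.1290 -0.1027; -0.1027 1.3562]
P' = Q + AᵀP(A−BK) = [8.1290 -3.1027; -3.1027 3.6062]
tr(P') = 11.7352


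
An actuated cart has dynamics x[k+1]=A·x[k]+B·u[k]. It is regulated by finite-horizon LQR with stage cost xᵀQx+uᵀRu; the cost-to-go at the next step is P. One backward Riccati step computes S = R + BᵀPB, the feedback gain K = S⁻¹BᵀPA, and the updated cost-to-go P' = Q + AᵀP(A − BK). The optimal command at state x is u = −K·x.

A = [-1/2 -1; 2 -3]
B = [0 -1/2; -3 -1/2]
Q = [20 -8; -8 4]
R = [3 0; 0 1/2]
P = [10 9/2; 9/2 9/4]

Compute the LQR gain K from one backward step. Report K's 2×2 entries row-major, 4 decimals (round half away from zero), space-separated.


BᵀP = [-13.5000 -6.7500; -7.2500 -3.3750]
S = R + BᵀPB = [3 0; 0 1/2] + [20.2500 10.1250; 10.1250 5.3125] = [23.2500 10.1250; 10.1250 5.8125]
BᵀPA = [-6.7500 33.7500; -3.1250 17.3750]
K = S⁻¹·BᵀPA = [-0.2328 0.6207; -0.1322 1.9080]
A−BK = [-0.5661 -0.0460; 1.2356 -0.1839]
AᵀP(A−BK) = [0.5158 -0.5977; -0.5977 3.1494]
P' = Q + AᵀP(A−BK) = [20.5158 -8.5977; -8.5977 7.1494]
tr(P') = 27.6652

-0.2328 0.6207 -0.1322 1.9080


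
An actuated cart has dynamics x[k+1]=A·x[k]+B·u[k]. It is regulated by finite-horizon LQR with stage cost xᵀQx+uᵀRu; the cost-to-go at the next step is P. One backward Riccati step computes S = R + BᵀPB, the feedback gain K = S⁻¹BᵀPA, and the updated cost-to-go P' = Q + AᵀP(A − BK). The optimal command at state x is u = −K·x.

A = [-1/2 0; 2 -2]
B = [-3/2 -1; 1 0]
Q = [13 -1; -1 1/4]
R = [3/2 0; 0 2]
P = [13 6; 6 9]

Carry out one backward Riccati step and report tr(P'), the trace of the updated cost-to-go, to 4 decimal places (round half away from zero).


38.4740

BᵀP = [-13.5000 0.0000; -13.0000 -6.0000]
S = R + BᵀPB = [3/2 0; 0 2] + [20.2500 13.5000; 13.5000 13.0000] = [21.7500 13.5000; 13.5000 15.0000]
BᵀPA = [6.7500 0.0000; -5.5000 12.0000]
K = S⁻¹·BᵀPA = [1.2188 -1.1250; -1.4635 1.8125]
A−BK = [-0.1354 0.1250; 0.7813 -0.8750]
AᵀP(A−BK) = [10.9740 -12.4375; -12.4375 14.2500]
P' = Q + AᵀP(A−BK) = [23.9740 -13.4375; -13.4375 14.5000]
tr(P') = 38.4740


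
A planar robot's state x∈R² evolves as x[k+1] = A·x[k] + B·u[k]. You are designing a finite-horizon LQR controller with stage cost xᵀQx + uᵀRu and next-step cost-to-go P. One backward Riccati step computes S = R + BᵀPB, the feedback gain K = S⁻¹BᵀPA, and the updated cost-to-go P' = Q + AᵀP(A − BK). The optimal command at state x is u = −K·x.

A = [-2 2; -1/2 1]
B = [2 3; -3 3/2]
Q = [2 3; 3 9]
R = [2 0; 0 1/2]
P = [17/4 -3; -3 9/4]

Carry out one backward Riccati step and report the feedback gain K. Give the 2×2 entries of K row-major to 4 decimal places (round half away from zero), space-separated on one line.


-0.1616 0.0736 -0.4934 0.5008

BᵀP = [17.5000 -12.7500; 8.2500 -5.6250]
S = R + BᵀPB = [2 0; 0 1/2] + [73.2500 33.3750; 33.3750 16.3125] = [75.2500 33.3750; 33.3750 16.8125]
BᵀPA = [-28.6250 22.2500; -13.6875 10.8750]
K = S⁻¹·BᵀPA = [-0.1616 0.0736; -0.4934 0.5008]
A−BK = [-0.1967 0.3504; -0.2446 0.4694]
AᵀP(A−BK) = [0.1843 -0.1645; -0.1645 0.1669]
P' = Q + AᵀP(A−BK) = [2.1843 2.8355; 2.8355 9.1669]
tr(P') = 11.3512


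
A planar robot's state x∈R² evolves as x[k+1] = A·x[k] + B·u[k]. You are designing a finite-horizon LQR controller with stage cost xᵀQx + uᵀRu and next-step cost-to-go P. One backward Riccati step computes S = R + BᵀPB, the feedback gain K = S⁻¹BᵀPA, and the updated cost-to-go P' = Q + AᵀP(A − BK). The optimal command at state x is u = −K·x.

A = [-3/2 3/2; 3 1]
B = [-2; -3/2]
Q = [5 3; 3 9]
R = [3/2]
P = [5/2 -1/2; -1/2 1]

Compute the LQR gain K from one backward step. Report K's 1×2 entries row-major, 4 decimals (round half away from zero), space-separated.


0.4535 -0.6395

BᵀP = [-4.2500 -0.5000]
S = R + BᵀPB = [3/2] + [9.2500] = [10.7500]
BᵀPA = [4.8750 -6.8750]
K = S⁻¹·BᵀPA = [0.4535 -0.6395]
A−BK = [-0.5930 0.2209; 3.6802 0.0407]
AᵀP(A−BK) = [16.9142 -1.0073; -1.0073 0.7282]
P' = Q + AᵀP(A−BK) = [21.9142 1.9927; 1.9927 9.7282]
tr(P') = 31.6424


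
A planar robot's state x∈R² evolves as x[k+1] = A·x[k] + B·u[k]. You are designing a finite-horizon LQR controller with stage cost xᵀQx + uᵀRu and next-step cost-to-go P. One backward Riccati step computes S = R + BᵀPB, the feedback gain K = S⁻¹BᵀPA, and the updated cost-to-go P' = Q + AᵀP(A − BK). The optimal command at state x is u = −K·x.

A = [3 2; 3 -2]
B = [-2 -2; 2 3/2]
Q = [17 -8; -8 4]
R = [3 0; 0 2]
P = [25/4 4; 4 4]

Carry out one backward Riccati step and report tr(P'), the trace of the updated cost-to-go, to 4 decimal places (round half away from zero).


126.3214

BᵀP = [-4.5000 0.0000; -6.5000 -2.0000]
S = R + BᵀPB = [3 0; 0 2] + [9.0000 9.0000; 9.0000 10.0000] = [12.0000 9.0000; 9.0000 12.0000]
BᵀPA = [-13.5000 -9.0000; -25.5000 -9.0000]
K = S⁻¹·BᵀPA = [1.0714 -0.4286; -2.9286 -0.4286]
A−BK = [-0.7143 0.2857; 5.2500 -0.5000]
AᵀP(A−BK) = [104.0357 -3.2143; -3.2143 1.2857]
P' = Q + AᵀP(A−BK) = [121.0357 -11.2143; -11.2143 5.2857]
tr(P') = 126.3214


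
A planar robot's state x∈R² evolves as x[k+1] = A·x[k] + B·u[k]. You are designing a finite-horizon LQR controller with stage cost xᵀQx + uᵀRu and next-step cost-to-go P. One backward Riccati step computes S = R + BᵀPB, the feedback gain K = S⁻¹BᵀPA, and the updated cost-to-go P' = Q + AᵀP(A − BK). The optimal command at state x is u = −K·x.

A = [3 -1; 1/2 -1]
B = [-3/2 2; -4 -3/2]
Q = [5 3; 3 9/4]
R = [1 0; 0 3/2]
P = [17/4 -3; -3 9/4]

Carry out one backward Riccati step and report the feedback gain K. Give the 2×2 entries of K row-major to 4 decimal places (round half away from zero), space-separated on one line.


BᵀP = [5.6250 -4.5000; 13.0000 -9.3750]
S = R + BᵀPB = [1 0; 0 3/2] + [9.5625 18.0000; 18.0000 40.0625] = [10.5625 18.0000; 18.0000 41.5625]
BᵀPA = [14.6250 -1.1250; 34.3125 -3.6250]
K = S⁻¹·BᵀPA = [-0.0850 0.1608; 0.8624 -0.1569]
A−BK = [1.1478 -0.4451; 1.4536 -0.5921]
AᵀP(A−BK) = [1.4654 -0.3445; -0.3445 0.1123]
P' = Q + AᵀP(A−BK) = [6.4654 2.6555; 2.6555 2.3623]
tr(P') = 8.8276

-0.0850 0.1608 0.8624 -0.1569


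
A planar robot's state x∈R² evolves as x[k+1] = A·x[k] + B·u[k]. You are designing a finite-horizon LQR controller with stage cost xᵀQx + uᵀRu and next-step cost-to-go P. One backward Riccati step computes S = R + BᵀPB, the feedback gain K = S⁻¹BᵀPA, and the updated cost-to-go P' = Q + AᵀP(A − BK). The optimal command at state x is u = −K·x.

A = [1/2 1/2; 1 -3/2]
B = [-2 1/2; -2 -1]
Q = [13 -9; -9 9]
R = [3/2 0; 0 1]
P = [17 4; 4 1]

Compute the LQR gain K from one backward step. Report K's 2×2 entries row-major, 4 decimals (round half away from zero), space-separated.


-0.2922 -0.0451 0.0161 0.1128

BᵀP = [-42.0000 -10.0000; 4.5000 1.0000]
S = R + BᵀPB = [3/2 0; 0 1] + [104.0000 -11.0000; -11.0000 1.2500] = [105.5000 -11.0000; -11.0000 2.2500]
BᵀPA = [-31.0000 -6.0000; 3.2500 0.7500]
K = S⁻¹·BᵀPA = [-0.2922 -0.0451; 0.0161 0.1128]
A−BK = [-0.0924 0.3534; 0.4318 -1.4774]
AᵀP(A−BK) = [0.1407 -0.0150; -0.0150 0.1447]
P' = Q + AᵀP(A−BK) = [13.1407 -9.0150; -9.0150 9.1447]
tr(P') = 22.2854


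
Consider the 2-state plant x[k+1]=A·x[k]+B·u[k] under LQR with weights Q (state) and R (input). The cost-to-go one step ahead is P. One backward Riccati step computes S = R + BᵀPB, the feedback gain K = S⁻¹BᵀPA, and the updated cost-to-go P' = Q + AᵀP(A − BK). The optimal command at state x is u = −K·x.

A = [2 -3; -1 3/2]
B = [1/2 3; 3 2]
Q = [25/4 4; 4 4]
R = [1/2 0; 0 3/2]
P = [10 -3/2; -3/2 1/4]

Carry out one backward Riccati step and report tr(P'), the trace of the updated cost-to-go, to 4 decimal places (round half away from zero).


13.6837

BᵀP = [0.5000 0.0000; 27.0000 -4.0000]
S = R + BᵀPB = [1/2 0; 0 3/2] + [0.2500 1.5000; 1.5000 73.0000] = [0.7500 1.5000; 1.5000 74.5000]
BᵀPA = [1.0000 -1.5000; 58.0000 -87.0000]
K = S⁻¹·BᵀPA = [-0.2331 0.3497; 0.7832 -1.1748]
A−BK = [-0.2331 0.3497; -1.8671 2.8007]
AᵀP(A−BK) = [1.0565 -1.5848; -1.5848 2.3772]
P' = Q + AᵀP(A−BK) = [7.3065 2.4152; 2.4152 6.3772]
tr(P') = 13.6837


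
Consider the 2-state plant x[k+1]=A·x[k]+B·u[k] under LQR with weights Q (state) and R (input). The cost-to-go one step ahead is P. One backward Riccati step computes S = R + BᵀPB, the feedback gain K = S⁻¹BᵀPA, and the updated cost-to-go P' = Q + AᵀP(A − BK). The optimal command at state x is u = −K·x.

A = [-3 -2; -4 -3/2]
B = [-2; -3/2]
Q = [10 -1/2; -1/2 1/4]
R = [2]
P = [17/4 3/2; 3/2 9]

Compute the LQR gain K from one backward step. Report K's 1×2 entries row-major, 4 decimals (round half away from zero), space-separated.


BᵀP = [-10.7500 -16.5000]
S = R + BᵀPB = [2] + [46.2500] = [48.2500]
BᵀPA = [98.2500 46.2500]
K = S⁻¹·BᵀPA = [2.0363 0.9585]
A−BK = [1.0725 -0.0829; -0.9456 -0.0622]
AᵀP(A−BK) = [18.1865 4.0725; 4.0725 1.9171]
P' = Q + AᵀP(A−BK) = [28.1865 3.5725; 3.5725 2.1671]
tr(P') = 30.3536

2.0363 0.9585


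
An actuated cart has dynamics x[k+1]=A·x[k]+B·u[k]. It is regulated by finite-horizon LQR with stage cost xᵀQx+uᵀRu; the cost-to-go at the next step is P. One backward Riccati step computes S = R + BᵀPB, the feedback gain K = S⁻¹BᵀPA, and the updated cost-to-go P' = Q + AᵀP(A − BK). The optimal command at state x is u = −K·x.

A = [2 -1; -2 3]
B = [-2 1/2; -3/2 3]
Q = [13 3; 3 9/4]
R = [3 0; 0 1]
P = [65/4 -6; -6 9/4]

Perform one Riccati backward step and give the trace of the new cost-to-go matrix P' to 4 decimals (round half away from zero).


25.8727

BᵀP = [-23.5000 8.6250; -9.8750 3.7500]
S = R + BᵀPB = [3 0; 0 1] + [34.0625 14.1250; 14.1250 6.3125] = [37.0625 14.1250; 14.1250 7.3125]
BᵀPA = [-64.2500 49.3750; -27.2500 21.1250]
K = S⁻¹·BᵀPA = [-1.1877 0.8764; -1.4324 1.1961]
A−BK = [0.3409 0.1547; 0.5157 0.7264]
AᵀP(A−BK) = [6.6605 -5.1002; -5.1002 3.9622]
P' = Q + AᵀP(A−BK) = [19.6605 -2.1002; -2.1002 6.2122]
tr(P') = 25.8727


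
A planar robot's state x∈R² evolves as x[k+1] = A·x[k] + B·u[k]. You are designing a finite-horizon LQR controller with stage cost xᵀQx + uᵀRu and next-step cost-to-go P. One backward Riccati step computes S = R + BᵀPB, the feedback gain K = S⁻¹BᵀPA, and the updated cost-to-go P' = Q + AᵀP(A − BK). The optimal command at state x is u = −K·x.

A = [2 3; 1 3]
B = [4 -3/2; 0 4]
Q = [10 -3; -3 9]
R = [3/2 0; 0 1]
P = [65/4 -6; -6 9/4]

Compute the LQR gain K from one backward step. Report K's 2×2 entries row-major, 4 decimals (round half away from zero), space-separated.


BᵀP = [65.0000 -24.0000; -48.3750 18.0000]
S = R + BᵀPB = [3/2 0; 0 1] + [260.0000 -193.5000; -193.5000 144.5625] = [261.5000 -193.5000; -193.5000 145.5625]
BᵀPA = [106.0000 123.0000; -78.7500 -91.1250]
K = S⁻¹·BᵀPA = [0.3077 0.4363; -0.1320 -0.0461]
A−BK = [0.5712 1.1858; 1.5278 3.1844]
AᵀP(A−BK) = [0.2411 0.3770; 0.3770 0.6403]
P' = Q + AᵀP(A−BK) = [10.2411 -2.6230; -2.6230 9.6403]
tr(P') = 19.8813

0.3077 0.4363 -0.1320 -0.0461


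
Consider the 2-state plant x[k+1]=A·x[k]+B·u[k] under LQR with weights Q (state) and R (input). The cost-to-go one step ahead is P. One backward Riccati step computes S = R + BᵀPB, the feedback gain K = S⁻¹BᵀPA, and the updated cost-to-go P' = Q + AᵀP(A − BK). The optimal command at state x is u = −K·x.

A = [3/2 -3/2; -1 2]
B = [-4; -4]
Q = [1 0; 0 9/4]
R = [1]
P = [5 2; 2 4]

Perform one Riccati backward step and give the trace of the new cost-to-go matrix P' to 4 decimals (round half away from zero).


26.0275

BᵀP = [-28.0000 -24.0000]
S = R + BᵀPB = [1] + [208.0000] = [209.0000]
BᵀPA = [-18.0000 -6.0000]
K = S⁻¹·BᵀPA = [-0.0861 -0.0287]
A−BK = [1.1555 -1.6148; -1.3445 1.8852]
AᵀP(A−BK) = [7.6998 -10.7667; -10.7667 15.0778]
P' = Q + AᵀP(A−BK) = [8.6998 -10.7667; -10.7667 17.3278]
tr(P') = 26.0275


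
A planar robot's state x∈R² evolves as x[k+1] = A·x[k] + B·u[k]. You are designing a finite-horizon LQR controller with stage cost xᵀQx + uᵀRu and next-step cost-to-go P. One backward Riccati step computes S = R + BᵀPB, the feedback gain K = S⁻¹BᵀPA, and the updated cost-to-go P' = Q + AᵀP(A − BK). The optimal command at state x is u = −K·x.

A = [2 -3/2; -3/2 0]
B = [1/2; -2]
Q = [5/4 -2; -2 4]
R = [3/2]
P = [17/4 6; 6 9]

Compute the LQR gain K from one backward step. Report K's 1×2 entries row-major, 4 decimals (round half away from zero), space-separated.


BᵀP = [-9.8750 -15.0000]
S = R + BᵀPB = [3/2] + [25.0625] = [26.5625]
BᵀPA = [2.7500 14.8125]
K = S⁻¹·BᵀPA = [0.1035 0.5576]
A−BK = [1.9482 -1.7788; -1.2929 1.1153]
AᵀP(A−BK) = [0.9653 -0.7835; -0.7835 1.3024]
P' = Q + AᵀP(A−BK) = [2.2153 -2.7835; -2.7835 5.3024]
tr(P') = 7.5176

0.1035 0.5576


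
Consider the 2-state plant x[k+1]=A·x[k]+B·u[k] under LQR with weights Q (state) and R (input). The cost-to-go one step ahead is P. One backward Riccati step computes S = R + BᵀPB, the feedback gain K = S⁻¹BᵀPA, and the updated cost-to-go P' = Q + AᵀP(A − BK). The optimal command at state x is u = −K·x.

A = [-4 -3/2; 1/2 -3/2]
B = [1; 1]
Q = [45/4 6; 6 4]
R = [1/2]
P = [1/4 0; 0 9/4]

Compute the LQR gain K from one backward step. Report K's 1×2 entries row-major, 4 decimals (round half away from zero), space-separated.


0.0417 -1.2500

BᵀP = [0.2500 2.2500]
S = R + BᵀPB = [1/2] + [2.5000] = [3.0000]
BᵀPA = [0.1250 -3.7500]
K = S⁻¹·BᵀPA = [0.0417 -1.2500]
A−BK = [-4.0417 -0.2500; 0.4583 -0.2500]
AᵀP(A−BK) = [4.5573 -0.0313; -0.0313 0.9375]
P' = Q + AᵀP(A−BK) = [15.8073 5.9688; 5.9688 4.9375]
tr(P') = 20.7448


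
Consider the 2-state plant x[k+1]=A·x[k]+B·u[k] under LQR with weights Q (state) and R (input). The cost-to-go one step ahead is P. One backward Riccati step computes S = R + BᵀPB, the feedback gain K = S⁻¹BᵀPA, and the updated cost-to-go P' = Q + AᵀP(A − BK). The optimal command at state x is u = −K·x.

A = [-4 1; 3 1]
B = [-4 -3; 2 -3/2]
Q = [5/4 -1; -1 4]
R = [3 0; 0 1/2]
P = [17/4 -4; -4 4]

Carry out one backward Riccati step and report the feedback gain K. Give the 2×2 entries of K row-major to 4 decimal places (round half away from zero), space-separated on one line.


1.0503 0.0691 0.3435 -0.2932

BᵀP = [-25.0000 24.0000; -6.7500 6.0000]
S = R + BᵀPB = [3 0; 0 1/2] + [148.0000 39.0000; 39.0000 11.2500] = [151.0000 39.0000; 39.0000 11.7500]
BᵀPA = [172.0000 -1.0000; 45.0000 -0.7500]
K = S⁻¹·BᵀPA = [1.0503 0.0691; 0.3435 -0.2932]
A−BK = [1.2320 0.3968; 1.4146 0.4220]
AᵀP(A−BK) = [3.8815 0.3080; 0.3080 0.0992]
P' = Q + AᵀP(A−BK) = [5.1315 -0.6920; -0.6920 4.0992]
tr(P') = 9.2308


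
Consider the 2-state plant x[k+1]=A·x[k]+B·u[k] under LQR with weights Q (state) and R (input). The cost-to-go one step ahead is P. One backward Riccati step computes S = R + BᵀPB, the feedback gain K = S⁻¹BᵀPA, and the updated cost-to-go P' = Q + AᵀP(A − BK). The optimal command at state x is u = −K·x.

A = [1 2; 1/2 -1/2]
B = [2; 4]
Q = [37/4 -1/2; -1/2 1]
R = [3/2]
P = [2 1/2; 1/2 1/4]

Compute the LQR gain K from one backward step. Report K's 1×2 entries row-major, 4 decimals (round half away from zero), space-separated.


0.3256 0.5116

BᵀP = [6.0000 2.0000]
S = R + BᵀPB = [3/2] + [20.0000] = [21.5000]
BᵀPA = [7.0000 11.0000]
K = S⁻¹·BᵀPA = [0.3256 0.5116]
A−BK = [0.3488 0.9767; -0.8023 -2.5465]
AᵀP(A−BK) = [0.2834 0.6061; 0.6061 1.4346]
P' = Q + AᵀP(A−BK) = [9.5334 0.1061; 0.1061 2.4346]
tr(P') = 11.9680


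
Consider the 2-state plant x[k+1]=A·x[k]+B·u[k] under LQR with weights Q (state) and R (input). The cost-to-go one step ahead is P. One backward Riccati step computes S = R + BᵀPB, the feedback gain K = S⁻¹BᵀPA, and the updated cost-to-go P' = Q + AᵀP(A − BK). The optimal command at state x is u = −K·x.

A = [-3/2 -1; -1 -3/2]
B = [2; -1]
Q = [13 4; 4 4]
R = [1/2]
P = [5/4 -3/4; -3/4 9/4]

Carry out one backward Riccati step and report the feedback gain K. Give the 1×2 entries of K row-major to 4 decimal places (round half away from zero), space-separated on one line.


-0.1047 0.2209

BᵀP = [3.2500 -3.7500]
S = R + BᵀPB = [1/2] + [10.2500] = [10.7500]
BᵀPA = [-1.1250 2.3750]
K = S⁻¹·BᵀPA = [-0.1047 0.2209]
A−BK = [-1.2907 -1.4419; -1.1047 -1.2791]
AᵀP(A−BK) = [2.6948 3.0610; 3.0610 3.5378]
P' = Q + AᵀP(A−BK) = [15.6948 7.0610; 7.0610 7.5378]
tr(P') = 23.2326
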